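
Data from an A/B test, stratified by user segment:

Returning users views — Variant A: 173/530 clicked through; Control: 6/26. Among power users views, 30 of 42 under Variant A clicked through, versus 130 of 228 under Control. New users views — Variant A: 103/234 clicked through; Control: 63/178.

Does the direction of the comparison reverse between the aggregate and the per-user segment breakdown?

Yes

Returning users: Variant A 173/530 = 32.6%, Control 6/26 = 23.1% → Variant A
Power users: Variant A 30/42 = 71.4%, Control 130/228 = 57.0% → Variant A
New users: Variant A 103/234 = 44.0%, Control 63/178 = 35.4% → Variant A
Overall: Variant A 306/806 = 38.0%, Control 199/432 = 46.1% → Control
Variant A wins each user group but Control wins overall — the comparison reverses. Variant A's views skew toward returning users, which has a lower base rate.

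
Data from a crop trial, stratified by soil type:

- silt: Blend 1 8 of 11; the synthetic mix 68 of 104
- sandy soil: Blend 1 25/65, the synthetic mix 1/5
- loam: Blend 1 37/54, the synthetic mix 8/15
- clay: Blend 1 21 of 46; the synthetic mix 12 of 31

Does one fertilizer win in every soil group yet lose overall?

Silt: Blend 1 8/11 = 72.7%, the synthetic mix 68/104 = 65.4% → Blend 1
Sandy soil: Blend 1 25/65 = 38.5%, the synthetic mix 1/5 = 20.0% → Blend 1
Loam: Blend 1 37/54 = 68.5%, the synthetic mix 8/15 = 53.3% → Blend 1
Clay: Blend 1 21/46 = 45.7%, the synthetic mix 12/31 = 38.7% → Blend 1
Overall: Blend 1 91/176 = 51.7%, the synthetic mix 89/155 = 57.4% → the synthetic mix
Blend 1 wins each soil group but the synthetic mix wins overall — the comparison reverses. Blend 1's plots skew toward sandy soil, which has a lower base rate.

Yes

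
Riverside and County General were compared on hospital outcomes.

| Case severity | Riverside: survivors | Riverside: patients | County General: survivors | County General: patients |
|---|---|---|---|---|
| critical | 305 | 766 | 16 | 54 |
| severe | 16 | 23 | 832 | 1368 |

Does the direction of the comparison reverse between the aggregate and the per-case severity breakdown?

Yes

Critical: Riverside 305/766 = 39.8%, County General 16/54 = 29.6% → Riverside
Severe: Riverside 16/23 = 69.6%, County General 832/1368 = 60.8% → Riverside
Overall: Riverside 321/789 = 40.7%, County General 848/1422 = 59.6% → County General
Riverside wins each case group but County General wins overall — the comparison reverses. Riverside's patients skew toward critical, which has a lower base rate.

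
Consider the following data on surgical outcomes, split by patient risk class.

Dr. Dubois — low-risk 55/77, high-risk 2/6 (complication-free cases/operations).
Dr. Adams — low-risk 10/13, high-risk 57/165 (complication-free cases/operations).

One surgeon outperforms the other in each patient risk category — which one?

Dr. Adams

Low-risk: Dr. Dubois 55/77 = 71.4%, Dr. Adams 10/13 = 76.9% → Dr. Adams
High-risk: Dr. Dubois 2/6 = 33.3%, Dr. Adams 57/165 = 34.5% → Dr. Adams
Dr. Adams has the higher rate in both groups.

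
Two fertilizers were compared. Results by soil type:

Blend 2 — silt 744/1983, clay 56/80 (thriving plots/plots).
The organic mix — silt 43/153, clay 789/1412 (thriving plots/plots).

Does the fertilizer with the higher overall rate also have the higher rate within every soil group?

No

Silt: Blend 2 744/1983 = 37.5%, the organic mix 43/153 = 28.1% → Blend 2
Clay: Blend 2 56/80 = 70.0%, the organic mix 789/1412 = 55.9% → Blend 2
Overall: Blend 2 800/2063 = 38.8%, the organic mix 832/1565 = 53.2% → the organic mix
Blend 2 wins each soil group but the organic mix wins overall — the comparison reverses. Blend 2's plots skew toward silt, which has a lower base rate.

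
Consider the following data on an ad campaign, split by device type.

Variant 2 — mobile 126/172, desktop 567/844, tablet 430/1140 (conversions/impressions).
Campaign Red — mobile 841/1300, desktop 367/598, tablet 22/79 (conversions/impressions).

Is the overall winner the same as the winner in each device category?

Mobile: Variant 2 126/172 = 73.3%, Campaign Red 841/1300 = 64.7% → Variant 2
Desktop: Variant 2 567/844 = 67.2%, Campaign Red 367/598 = 61.4% → Variant 2
Tablet: Variant 2 430/1140 = 37.7%, Campaign Red 22/79 = 27.8% → Variant 2
Overall: Variant 2 1123/2156 = 52.1%, Campaign Red 1230/1977 = 62.2% → Campaign Red
Variant 2 wins each device group but Campaign Red wins overall — the comparison reverses. Variant 2's impressions skew toward tablet, which has a lower base rate.

No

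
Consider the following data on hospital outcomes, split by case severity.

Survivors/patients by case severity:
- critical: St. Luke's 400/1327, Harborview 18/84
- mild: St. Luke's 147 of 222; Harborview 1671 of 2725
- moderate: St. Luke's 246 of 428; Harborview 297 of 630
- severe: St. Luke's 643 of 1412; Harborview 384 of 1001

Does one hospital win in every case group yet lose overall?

Yes

Critical: St. Luke's 400/1327 = 30.1%, Harborview 18/84 = 21.4% → St. Luke's
Mild: St. Luke's 147/222 = 66.2%, Harborview 1671/2725 = 61.3% → St. Luke's
Moderate: St. Luke's 246/428 = 57.5%, Harborview 297/630 = 47.1% → St. Luke's
Severe: St. Luke's 643/1412 = 45.5%, Harborview 384/1001 = 38.4% → St. Luke's
Overall: St. Luke's 1436/3389 = 42.4%, Harborview 2370/4440 = 53.4% → Harborview
St. Luke's wins each case group but Harborview wins overall — the comparison reverses. St. Luke's's patients skew toward critical, which has a lower base rate.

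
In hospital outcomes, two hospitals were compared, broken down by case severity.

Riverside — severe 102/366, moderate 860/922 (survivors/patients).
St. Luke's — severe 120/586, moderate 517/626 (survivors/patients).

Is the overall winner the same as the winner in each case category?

Yes

Severe: Riverside 102/366 = 27.9%, St. Luke's 120/586 = 20.5% → Riverside
Moderate: Riverside 860/922 = 93.3%, St. Luke's 517/626 = 82.6% → Riverside
Overall: Riverside 962/1288 = 74.7%, St. Luke's 637/1212 = 52.6% → Riverside
Riverside wins overall and in every case group — no reversal.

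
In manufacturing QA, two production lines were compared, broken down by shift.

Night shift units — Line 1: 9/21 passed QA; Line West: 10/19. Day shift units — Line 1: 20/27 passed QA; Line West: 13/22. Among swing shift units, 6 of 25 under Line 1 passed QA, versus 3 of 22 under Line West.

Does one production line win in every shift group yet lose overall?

No

Night shift: Line 1 9/21 = 42.9%, Line West 10/19 = 52.6% → Line West
Day shift: Line 1 20/27 = 74.1%, Line West 13/22 = 59.1% → Line 1
Swing shift: Line 1 6/25 = 24.0%, Line West 3/22 = 13.6% → Line 1
Overall: Line 1 35/73 = 47.9%, Line West 26/63 = 41.3% → Line 1
Neither sweeps: Line 1 wins 2 of 3 groups, Line West wins 1. Line 1 wins overall but not every group — no Simpson reversal.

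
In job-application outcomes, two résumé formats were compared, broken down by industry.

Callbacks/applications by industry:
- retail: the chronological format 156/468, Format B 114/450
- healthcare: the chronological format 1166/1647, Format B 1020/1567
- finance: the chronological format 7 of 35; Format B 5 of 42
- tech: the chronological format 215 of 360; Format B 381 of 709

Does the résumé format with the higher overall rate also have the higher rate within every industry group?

Yes

Retail: the chronological format 156/468 = 33.3%, Format B 114/450 = 25.3% → the chronological format
Healthcare: the chronological format 1166/1647 = 70.8%, Format B 1020/1567 = 65.1% → the chronological format
Finance: the chronological format 7/35 = 20.0%, Format B 5/42 = 11.9% → the chronological format
Tech: the chronological format 215/360 = 59.7%, Format B 381/709 = 53.7% → the chronological format
Overall: the chronological format 1544/2510 = 61.5%, Format B 1520/2768 = 54.9% → the chronological format
The chronological format wins overall and in every industry group — no reversal.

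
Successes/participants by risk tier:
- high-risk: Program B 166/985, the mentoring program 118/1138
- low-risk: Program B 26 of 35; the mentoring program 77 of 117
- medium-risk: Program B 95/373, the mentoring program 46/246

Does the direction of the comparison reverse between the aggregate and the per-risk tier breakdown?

No

High-risk: Program B 166/985 = 16.9%, the mentoring program 118/1138 = 10.4% → Program B
Low-risk: Program B 26/35 = 74.3%, the mentoring program 77/117 = 65.8% → Program B
Medium-risk: Program B 95/373 = 25.5%, the mentoring program 46/246 = 18.7% → Program B
Overall: Program B 287/1393 = 20.6%, the mentoring program 241/1501 = 16.1% → Program B
Program B wins overall and in every risk group — no reversal.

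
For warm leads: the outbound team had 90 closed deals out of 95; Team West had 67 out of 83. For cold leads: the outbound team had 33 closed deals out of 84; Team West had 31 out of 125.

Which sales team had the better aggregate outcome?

Warm: the outbound team 90/95 = 94.7%, Team West 67/83 = 80.7% → the outbound team
Cold: the outbound team 33/84 = 39.3%, Team West 31/125 = 24.8% → the outbound team
Overall: the outbound team 123/179 = 68.7%, Team West 98/208 = 47.1% → the outbound team

the outbound team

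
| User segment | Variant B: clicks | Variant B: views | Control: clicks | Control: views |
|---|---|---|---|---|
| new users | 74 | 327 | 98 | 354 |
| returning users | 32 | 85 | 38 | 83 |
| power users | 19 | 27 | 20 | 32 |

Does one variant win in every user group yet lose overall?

New users: Variant B 74/327 = 22.6%, Control 98/354 = 27.7% → Control
Returning users: Variant B 32/85 = 37.6%, Control 38/83 = 45.8% → Control
Power users: Variant B 19/27 = 70.4%, Control 20/32 = 62.5% → Variant B
Overall: Variant B 125/439 = 28.5%, Control 156/469 = 33.3% → Control
Neither sweeps: Variant B wins 1 of 3 groups, Control wins 2. Control wins overall but not every group — no Simpson reversal.

No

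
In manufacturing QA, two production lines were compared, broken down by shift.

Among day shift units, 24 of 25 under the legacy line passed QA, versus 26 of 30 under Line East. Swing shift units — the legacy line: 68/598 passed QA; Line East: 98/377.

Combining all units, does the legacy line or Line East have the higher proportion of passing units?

Day shift: the legacy line 24/25 = 96.0%, Line East 26/30 = 86.7% → the legacy line
Swing shift: the legacy line 68/598 = 11.4%, Line East 98/377 = 26.0% → Line East
Overall: the legacy line 92/623 = 14.8%, Line East 124/407 = 30.5% → Line East
(Neither sweeps every shift group, but Line East has the higher pooled rate.)

Line East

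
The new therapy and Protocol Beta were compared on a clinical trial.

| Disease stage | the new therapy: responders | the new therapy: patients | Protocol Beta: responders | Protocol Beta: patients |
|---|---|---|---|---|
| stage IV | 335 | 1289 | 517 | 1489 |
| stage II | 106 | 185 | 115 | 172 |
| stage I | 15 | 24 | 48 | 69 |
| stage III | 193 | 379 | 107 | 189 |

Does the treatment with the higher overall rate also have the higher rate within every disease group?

Stage IV: the new therapy 335/1289 = 26.0%, Protocol Beta 517/1489 = 34.7% → Protocol Beta
Stage II: the new therapy 106/185 = 57.3%, Protocol Beta 115/172 = 66.9% → Protocol Beta
Stage I: the new therapy 15/24 = 62.5%, Protocol Beta 48/69 = 69.6% → Protocol Beta
Stage III: the new therapy 193/379 = 50.9%, Protocol Beta 107/189 = 56.6% → Protocol Beta
Overall: the new therapy 649/1877 = 34.6%, Protocol Beta 787/1919 = 41.0% → Protocol Beta
Protocol Beta wins overall and in every disease group — no reversal.

Yes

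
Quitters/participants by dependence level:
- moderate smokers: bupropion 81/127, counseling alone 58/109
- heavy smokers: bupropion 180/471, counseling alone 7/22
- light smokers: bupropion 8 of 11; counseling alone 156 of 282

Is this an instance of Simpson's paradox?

Moderate smokers: bupropion 81/127 = 63.8%, counseling alone 58/109 = 53.2% → bupropion
Heavy smokers: bupropion 180/471 = 38.2%, counseling alone 7/22 = 31.8% → bupropion
Light smokers: bupropion 8/11 = 72.7%, counseling alone 156/282 = 55.3% → bupropion
Overall: bupropion 269/609 = 44.2%, counseling alone 221/413 = 53.5% → counseling alone
Bupropion wins each dependence group but counseling alone wins overall — the comparison reverses. Bupropion's participants skew toward heavy smokers, which has a lower base rate.

Yes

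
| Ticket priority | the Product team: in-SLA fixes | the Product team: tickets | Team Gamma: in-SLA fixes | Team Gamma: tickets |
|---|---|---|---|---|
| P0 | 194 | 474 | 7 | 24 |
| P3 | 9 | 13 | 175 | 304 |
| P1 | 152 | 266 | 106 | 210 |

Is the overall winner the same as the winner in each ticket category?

No

P0: the Product team 194/474 = 40.9%, Team Gamma 7/24 = 29.2% → the Product team
P3: the Product team 9/13 = 69.2%, Team Gamma 175/304 = 57.6% → the Product team
P1: the Product team 152/266 = 57.1%, Team Gamma 106/210 = 50.5% → the Product team
Overall: the Product team 355/753 = 47.1%, Team Gamma 288/538 = 53.5% → Team Gamma
The Product team wins each ticket group but Team Gamma wins overall — the comparison reverses. The Product team's tickets skew toward P0, which has a lower base rate.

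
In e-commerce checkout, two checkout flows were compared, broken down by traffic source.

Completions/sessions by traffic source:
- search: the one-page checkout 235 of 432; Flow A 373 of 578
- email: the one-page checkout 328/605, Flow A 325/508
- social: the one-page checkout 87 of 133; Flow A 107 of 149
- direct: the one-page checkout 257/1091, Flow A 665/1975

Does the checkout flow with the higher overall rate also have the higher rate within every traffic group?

Search: the one-page checkout 235/432 = 54.4%, Flow A 373/578 = 64.5% → Flow A
Email: the one-page checkout 328/605 = 54.2%, Flow A 325/508 = 64.0% → Flow A
Social: the one-page checkout 87/133 = 65.4%, Flow A 107/149 = 71.8% → Flow A
Direct: the one-page checkout 257/1091 = 23.6%, Flow A 665/1975 = 33.7% → Flow A
Overall: the one-page checkout 907/2261 = 40.1%, Flow A 1470/3210 = 45.8% → Flow A
Flow A wins overall and in every traffic group — no reversal.

Yes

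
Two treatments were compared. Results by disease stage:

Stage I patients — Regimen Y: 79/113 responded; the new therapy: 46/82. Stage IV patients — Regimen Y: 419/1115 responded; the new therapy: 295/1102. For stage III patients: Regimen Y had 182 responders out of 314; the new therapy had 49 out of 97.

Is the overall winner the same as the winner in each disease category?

Yes

Stage I: Regimen Y 79/113 = 69.9%, the new therapy 46/82 = 56.1% → Regimen Y
Stage IV: Regimen Y 419/1115 = 37.6%, the new therapy 295/1102 = 26.8% → Regimen Y
Stage III: Regimen Y 182/314 = 58.0%, the new therapy 49/97 = 50.5% → Regimen Y
Overall: Regimen Y 680/1542 = 44.1%, the new therapy 390/1281 = 30.4% → Regimen Y
Regimen Y wins overall and in every disease group — no reversal.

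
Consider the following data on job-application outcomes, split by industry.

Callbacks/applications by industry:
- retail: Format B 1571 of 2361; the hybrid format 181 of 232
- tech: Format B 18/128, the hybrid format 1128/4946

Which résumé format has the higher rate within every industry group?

Retail: Format B 1571/2361 = 66.5%, the hybrid format 181/232 = 78.0% → the hybrid format
Tech: Format B 18/128 = 14.1%, the hybrid format 1128/4946 = 22.8% → the hybrid format
The hybrid format has the higher rate in both groups.

the hybrid format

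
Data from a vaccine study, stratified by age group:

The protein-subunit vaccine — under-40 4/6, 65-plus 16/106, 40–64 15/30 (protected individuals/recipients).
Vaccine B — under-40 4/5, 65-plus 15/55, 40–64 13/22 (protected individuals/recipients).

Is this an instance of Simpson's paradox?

Under-40: the protein-subunit vaccine 4/6 = 66.7%, Vaccine B 4/5 = 80.0% → Vaccine B
65-plus: the protein-subunit vaccine 16/106 = 15.1%, Vaccine B 15/55 = 27.3% → Vaccine B
40–64: the protein-subunit vaccine 15/30 = 50.0%, Vaccine B 13/22 = 59.1% → Vaccine B
Overall: the protein-subunit vaccine 35/142 = 24.6%, Vaccine B 32/82 = 39.0% → Vaccine B
Vaccine B wins overall and in every age group — no reversal.

No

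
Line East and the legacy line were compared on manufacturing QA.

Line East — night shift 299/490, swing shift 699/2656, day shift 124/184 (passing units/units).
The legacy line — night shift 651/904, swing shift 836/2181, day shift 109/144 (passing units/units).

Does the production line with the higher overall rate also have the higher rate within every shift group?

Yes

Night shift: Line East 299/490 = 61.0%, the legacy line 651/904 = 72.0% → the legacy line
Swing shift: Line East 699/2656 = 26.3%, the legacy line 836/2181 = 38.3% → the legacy line
Day shift: Line East 124/184 = 67.4%, the legacy line 109/144 = 75.7% → the legacy line
Overall: Line East 1122/3330 = 33.7%, the legacy line 1596/3229 = 49.4% → the legacy line
The legacy line wins overall and in every shift group — no reversal.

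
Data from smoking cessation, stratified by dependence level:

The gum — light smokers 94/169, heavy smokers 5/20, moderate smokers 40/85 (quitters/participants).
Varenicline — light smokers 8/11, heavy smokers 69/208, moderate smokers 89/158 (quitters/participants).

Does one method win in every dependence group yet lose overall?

Yes

Light smokers: the gum 94/169 = 55.6%, varenicline 8/11 = 72.7% → varenicline
Heavy smokers: the gum 5/20 = 25.0%, varenicline 69/208 = 33.2% → varenicline
Moderate smokers: the gum 40/85 = 47.1%, varenicline 89/158 = 56.3% → varenicline
Overall: the gum 139/274 = 50.7%, varenicline 166/377 = 44.0% → the gum
Varenicline wins each dependence group but the gum wins overall — the comparison reverses. Varenicline's participants skew toward heavy smokers, which has a lower base rate.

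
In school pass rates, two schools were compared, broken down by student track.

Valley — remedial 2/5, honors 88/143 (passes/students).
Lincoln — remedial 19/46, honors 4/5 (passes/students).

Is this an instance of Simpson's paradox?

Remedial: Valley 2/5 = 40.0%, Lincoln 19/46 = 41.3% → Lincoln
Honors: Valley 88/143 = 61.5%, Lincoln 4/5 = 80.0% → Lincoln
Overall: Valley 90/148 = 60.8%, Lincoln 23/51 = 45.1% → Valley
Lincoln wins each student group but Valley wins overall — the comparison reverses. Lincoln's students skew toward remedial, which has a lower base rate.

Yes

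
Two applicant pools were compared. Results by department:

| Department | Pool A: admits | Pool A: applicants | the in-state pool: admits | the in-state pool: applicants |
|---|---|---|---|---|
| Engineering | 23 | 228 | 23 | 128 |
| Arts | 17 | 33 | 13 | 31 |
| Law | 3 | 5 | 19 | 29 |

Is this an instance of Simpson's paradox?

Engineering: Pool A 23/228 = 10.1%, the in-state pool 23/128 = 18.0% → the in-state pool
Arts: Pool A 17/33 = 51.5%, the in-state pool 13/31 = 41.9% → Pool A
Law: Pool A 3/5 = 60.0%, the in-state pool 19/29 = 65.5% → the in-state pool
Overall: Pool A 43/266 = 16.2%, the in-state pool 55/188 = 29.3% → the in-state pool
Neither sweeps: Pool A wins 1 of 3 groups, the in-state pool wins 2. The in-state pool wins overall but not every group — no Simpson reversal.

No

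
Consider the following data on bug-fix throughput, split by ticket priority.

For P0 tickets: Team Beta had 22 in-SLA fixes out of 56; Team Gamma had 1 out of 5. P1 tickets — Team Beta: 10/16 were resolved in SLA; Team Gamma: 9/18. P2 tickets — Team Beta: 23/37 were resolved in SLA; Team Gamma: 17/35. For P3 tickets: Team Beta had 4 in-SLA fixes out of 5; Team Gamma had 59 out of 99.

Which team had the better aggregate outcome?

P0: Team Beta 22/56 = 39.3%, Team Gamma 1/5 = 20.0% → Team Beta
P1: Team Beta 10/16 = 62.5%, Team Gamma 9/18 = 50.0% → Team Beta
P2: Team Beta 23/37 = 62.2%, Team Gamma 17/35 = 48.6% → Team Beta
P3: Team Beta 4/5 = 80.0%, Team Gamma 59/99 = 59.6% → Team Beta
Overall: Team Beta 59/114 = 51.8%, Team Gamma 86/157 = 54.8% → Team Gamma
(Team Beta wins every ticket group but Team Gamma wins overall — Team Beta's tickets skew toward the low-rate P0 group.)

Team Gamma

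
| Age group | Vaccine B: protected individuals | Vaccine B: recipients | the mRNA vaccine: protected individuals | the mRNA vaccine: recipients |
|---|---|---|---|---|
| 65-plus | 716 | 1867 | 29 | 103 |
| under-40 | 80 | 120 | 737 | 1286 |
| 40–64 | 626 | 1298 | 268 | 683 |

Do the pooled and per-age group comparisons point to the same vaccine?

No

65-plus: Vaccine B 716/1867 = 38.4%, the mRNA vaccine 29/103 = 28.2% → Vaccine B
Under-40: Vaccine B 80/120 = 66.7%, the mRNA vaccine 737/1286 = 57.3% → Vaccine B
40–64: Vaccine B 626/1298 = 48.2%, the mRNA vaccine 268/683 = 39.2% → Vaccine B
Overall: Vaccine B 1422/3285 = 43.3%, the mRNA vaccine 1034/2072 = 49.9% → the mRNA vaccine
Vaccine B wins each age group but the mRNA vaccine wins overall — the comparison reverses. Vaccine B's recipients skew toward 65-plus, which has a lower base rate.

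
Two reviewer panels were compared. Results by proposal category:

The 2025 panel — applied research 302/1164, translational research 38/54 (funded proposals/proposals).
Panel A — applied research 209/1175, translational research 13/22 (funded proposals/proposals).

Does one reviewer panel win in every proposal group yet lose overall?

Applied research: the 2025 panel 302/1164 = 25.9%, Panel A 209/1175 = 17.8% → the 2025 panel
Translational research: the 2025 panel 38/54 = 70.4%, Panel A 13/22 = 59.1% → the 2025 panel
Overall: the 2025 panel 340/1218 = 27.9%, Panel A 222/1197 = 18.5% → the 2025 panel
The 2025 panel wins overall and in every proposal group — no reversal.

No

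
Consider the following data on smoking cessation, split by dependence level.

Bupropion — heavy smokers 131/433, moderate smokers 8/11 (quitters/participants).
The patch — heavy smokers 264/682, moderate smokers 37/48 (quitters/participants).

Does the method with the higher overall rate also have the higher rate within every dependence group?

Heavy smokers: bupropion 131/433 = 30.3%, the patch 264/682 = 38.7% → the patch
Moderate smokers: bupropion 8/11 = 72.7%, the patch 37/48 = 77.1% → the patch
Overall: bupropion 139/444 = 31.3%, the patch 301/730 = 41.2% → the patch
The patch wins overall and in every dependence group — no reversal.

Yes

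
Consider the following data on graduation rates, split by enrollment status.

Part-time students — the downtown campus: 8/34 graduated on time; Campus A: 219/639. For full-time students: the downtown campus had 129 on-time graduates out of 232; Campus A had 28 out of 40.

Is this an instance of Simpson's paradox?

Yes

Part-time: the downtown campus 8/34 = 23.5%, Campus A 219/639 = 34.3% → Campus A
Full-time: the downtown campus 129/232 = 55.6%, Campus A 28/40 = 70.0% → Campus A
Overall: the downtown campus 137/266 = 51.5%, Campus A 247/679 = 36.4% → the downtown campus
Campus A wins each enrollment group but the downtown campus wins overall — the comparison reverses. Campus A's students skew toward part-time, which has a lower base rate.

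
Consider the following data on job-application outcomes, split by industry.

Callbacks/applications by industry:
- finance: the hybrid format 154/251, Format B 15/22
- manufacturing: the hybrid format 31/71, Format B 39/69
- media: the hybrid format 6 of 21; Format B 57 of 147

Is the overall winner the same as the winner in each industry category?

Finance: the hybrid format 154/251 = 61.4%, Format B 15/22 = 68.2% → Format B
Manufacturing: the hybrid format 31/71 = 43.7%, Format B 39/69 = 56.5% → Format B
Media: the hybrid format 6/21 = 28.6%, Format B 57/147 = 38.8% → Format B
Overall: the hybrid format 191/343 = 55.7%, Format B 111/238 = 46.6% → the hybrid format
Format B wins each industry group but the hybrid format wins overall — the comparison reverses. Format B's applications skew toward media, which has a lower base rate.

No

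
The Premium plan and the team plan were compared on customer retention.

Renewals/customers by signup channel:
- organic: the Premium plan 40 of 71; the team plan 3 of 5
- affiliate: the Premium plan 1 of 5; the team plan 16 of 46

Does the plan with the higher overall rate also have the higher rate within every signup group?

Organic: the Premium plan 40/71 = 56.3%, the team plan 3/5 = 60.0% → the team plan
Affiliate: the Premium plan 1/5 = 20.0%, the team plan 16/46 = 34.8% → the team plan
Overall: the Premium plan 41/76 = 53.9%, the team plan 19/51 = 37.3% → the Premium plan
The team plan wins each signup group but the Premium plan wins overall — the comparison reverses. The team plan's customers skew toward affiliate, which has a lower base rate.

No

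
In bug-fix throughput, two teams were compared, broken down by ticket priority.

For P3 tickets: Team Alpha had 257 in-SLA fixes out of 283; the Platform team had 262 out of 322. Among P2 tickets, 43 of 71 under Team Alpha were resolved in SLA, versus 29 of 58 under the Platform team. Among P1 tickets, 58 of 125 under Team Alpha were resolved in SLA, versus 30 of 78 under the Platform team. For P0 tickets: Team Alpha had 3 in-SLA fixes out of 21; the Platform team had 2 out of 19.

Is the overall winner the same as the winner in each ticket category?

Yes

P3: Team Alpha 257/283 = 90.8%, the Platform team 262/322 = 81.4% → Team Alpha
P2: Team Alpha 43/71 = 60.6%, the Platform team 29/58 = 50.0% → Team Alpha
P1: Team Alpha 58/125 = 46.4%, the Platform team 30/78 = 38.5% → Team Alpha
P0: Team Alpha 3/21 = 14.3%, the Platform team 2/19 = 10.5% → Team Alpha
Overall: Team Alpha 361/500 = 72.2%, the Platform team 323/477 = 67.7% → Team Alpha
Team Alpha wins overall and in every ticket group — no reversal.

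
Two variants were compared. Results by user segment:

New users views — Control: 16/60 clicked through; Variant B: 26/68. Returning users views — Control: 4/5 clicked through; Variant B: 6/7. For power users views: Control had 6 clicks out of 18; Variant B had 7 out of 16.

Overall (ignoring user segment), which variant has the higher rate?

New users: Control 16/60 = 26.7%, Variant B 26/68 = 38.2% → Variant B
Returning users: Control 4/5 = 80.0%, Variant B 6/7 = 85.7% → Variant B
Power users: Control 6/18 = 33.3%, Variant B 7/16 = 43.8% → Variant B
Overall: Control 26/83 = 31.3%, Variant B 39/91 = 42.9% → Variant B

Variant B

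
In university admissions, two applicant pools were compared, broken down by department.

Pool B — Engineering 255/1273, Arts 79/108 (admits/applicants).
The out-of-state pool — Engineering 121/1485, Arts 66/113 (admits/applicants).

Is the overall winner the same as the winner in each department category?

Engineering: Pool B 255/1273 = 20.0%, the out-of-state pool 121/1485 = 8.1% → Pool B
Arts: Pool B 79/108 = 73.1%, the out-of-state pool 66/113 = 58.4% → Pool B
Overall: Pool B 334/1381 = 24.2%, the out-of-state pool 187/1598 = 11.7% → Pool B
Pool B wins overall and in every department group — no reversal.

Yes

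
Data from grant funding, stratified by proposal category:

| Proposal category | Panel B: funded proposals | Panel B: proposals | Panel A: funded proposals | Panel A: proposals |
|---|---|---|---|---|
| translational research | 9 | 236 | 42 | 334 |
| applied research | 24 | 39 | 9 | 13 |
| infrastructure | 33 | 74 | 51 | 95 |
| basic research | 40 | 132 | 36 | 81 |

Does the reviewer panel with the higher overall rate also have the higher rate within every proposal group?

Translational research: Panel B 9/236 = 3.8%, Panel A 42/334 = 12.6% → Panel A
Applied research: Panel B 24/39 = 61.5%, Panel A 9/13 = 69.2% → Panel A
Infrastructure: Panel B 33/74 = 44.6%, Panel A 51/95 = 53.7% → Panel A
Basic research: Panel B 40/132 = 30.3%, Panel A 36/81 = 44.4% → Panel A
Overall: Panel B 106/481 = 22.0%, Panel A 138/523 = 26.4% → Panel A
Panel A wins overall and in every proposal group — no reversal.

Yes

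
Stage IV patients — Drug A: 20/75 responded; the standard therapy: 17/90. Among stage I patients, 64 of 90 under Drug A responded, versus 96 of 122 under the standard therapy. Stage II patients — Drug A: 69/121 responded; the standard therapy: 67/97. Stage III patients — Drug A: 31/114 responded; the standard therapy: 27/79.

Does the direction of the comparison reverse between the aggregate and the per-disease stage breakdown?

Stage IV: Drug A 20/75 = 26.7%, the standard therapy 17/90 = 18.9% → Drug A
Stage I: Drug A 64/90 = 71.1%, the standard therapy 96/122 = 78.7% → the standard therapy
Stage II: Drug A 69/121 = 57.0%, the standard therapy 67/97 = 69.1% → the standard therapy
Stage III: Drug A 31/114 = 27.2%, the standard therapy 27/79 = 34.2% → the standard therapy
Overall: Drug A 184/400 = 46.0%, the standard therapy 207/388 = 53.4% → the standard therapy
Neither sweeps: Drug A wins 1 of 4 groups, the standard therapy wins 3. The standard therapy wins overall but not every group — no Simpson reversal.

No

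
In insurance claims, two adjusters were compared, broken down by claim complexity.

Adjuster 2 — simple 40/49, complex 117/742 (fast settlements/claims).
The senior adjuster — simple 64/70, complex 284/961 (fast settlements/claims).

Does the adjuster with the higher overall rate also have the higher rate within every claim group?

Simple: Adjuster 2 40/49 = 81.6%, the senior adjuster 64/70 = 91.4% → the senior adjuster
Complex: Adjuster 2 117/742 = 15.8%, the senior adjuster 284/961 = 29.6% → the senior adjuster
Overall: Adjuster 2 157/791 = 19.8%, the senior adjuster 348/1031 = 33.8% → the senior adjuster
The senior adjuster wins overall and in every claim group — no reversal.

Yes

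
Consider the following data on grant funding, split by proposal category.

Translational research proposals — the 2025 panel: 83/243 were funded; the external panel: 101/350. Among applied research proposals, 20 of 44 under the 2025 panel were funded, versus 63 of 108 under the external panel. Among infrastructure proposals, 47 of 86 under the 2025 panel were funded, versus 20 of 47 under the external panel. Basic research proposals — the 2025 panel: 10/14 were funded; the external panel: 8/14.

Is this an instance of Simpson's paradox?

Translational research: the 2025 panel 83/243 = 34.2%, the external panel 101/350 = 28.9% → the 2025 panel
Applied research: the 2025 panel 20/44 = 45.5%, the external panel 63/108 = 58.3% → the external panel
Infrastructure: the 2025 panel 47/86 = 54.7%, the external panel 20/47 = 42.6% → the 2025 panel
Basic research: the 2025 panel 10/14 = 71.4%, the external panel 8/14 = 57.1% → the 2025 panel
Overall: the 2025 panel 160/387 = 41.3%, the external panel 192/519 = 37.0% → the 2025 panel
Neither sweeps: the 2025 panel wins 3 of 4 groups, the external panel wins 1. The 2025 panel wins overall but not every group — no Simpson reversal.

No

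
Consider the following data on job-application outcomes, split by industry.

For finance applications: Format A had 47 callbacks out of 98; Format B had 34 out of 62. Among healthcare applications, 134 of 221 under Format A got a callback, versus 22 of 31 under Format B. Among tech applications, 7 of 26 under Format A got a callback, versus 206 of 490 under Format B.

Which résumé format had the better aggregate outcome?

Finance: Format A 47/98 = 48.0%, Format B 34/62 = 54.8% → Format B
Healthcare: Format A 134/221 = 60.6%, Format B 22/31 = 71.0% → Format B
Tech: Format A 7/26 = 26.9%, Format B 206/490 = 42.0% → Format B
Overall: Format A 188/345 = 54.5%, Format B 262/583 = 44.9% → Format A
(Format B wins every industry group but Format A wins overall — Format B's applications skew toward the low-rate tech group.)

Format A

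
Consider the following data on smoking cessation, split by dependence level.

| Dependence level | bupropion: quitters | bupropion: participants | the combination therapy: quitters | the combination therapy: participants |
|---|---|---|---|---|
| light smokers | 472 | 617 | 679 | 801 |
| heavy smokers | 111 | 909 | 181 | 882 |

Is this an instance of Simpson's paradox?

No

Light smokers: bupropion 472/617 = 76.5%, the combination therapy 679/801 = 84.8% → the combination therapy
Heavy smokers: bupropion 111/909 = 12.2%, the combination therapy 181/882 = 20.5% → the combination therapy
Overall: bupropion 583/1526 = 38.2%, the combination therapy 860/1683 = 51.1% → the combination therapy
The combination therapy wins overall and in every dependence group — no reversal.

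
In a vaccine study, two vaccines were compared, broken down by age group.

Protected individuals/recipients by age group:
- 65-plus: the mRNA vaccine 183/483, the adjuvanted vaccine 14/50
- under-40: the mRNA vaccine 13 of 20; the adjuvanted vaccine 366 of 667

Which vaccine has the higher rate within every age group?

the mRNA vaccine

65-plus: the mRNA vaccine 183/483 = 37.9%, the adjuvanted vaccine 14/50 = 28.0% → the mRNA vaccine
Under-40: the mRNA vaccine 13/20 = 65.0%, the adjuvanted vaccine 366/667 = 54.9% → the mRNA vaccine
The mRNA vaccine has the higher rate in both groups.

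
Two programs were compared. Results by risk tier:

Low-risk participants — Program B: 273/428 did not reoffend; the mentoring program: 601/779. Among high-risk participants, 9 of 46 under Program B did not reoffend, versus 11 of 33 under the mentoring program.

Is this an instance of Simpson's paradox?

No

Low-risk: Program B 273/428 = 63.8%, the mentoring program 601/779 = 77.2% → the mentoring program
High-risk: Program B 9/46 = 19.6%, the mentoring program 11/33 = 33.3% → the mentoring program
Overall: Program B 282/474 = 59.5%, the mentoring program 612/812 = 75.4% → the mentoring program
The mentoring program wins overall and in every risk group — no reversal.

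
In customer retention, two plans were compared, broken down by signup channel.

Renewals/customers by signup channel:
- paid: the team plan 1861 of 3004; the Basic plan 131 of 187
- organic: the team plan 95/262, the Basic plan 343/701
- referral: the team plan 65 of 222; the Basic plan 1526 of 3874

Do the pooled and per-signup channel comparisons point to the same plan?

Paid: the team plan 1861/3004 = 62.0%, the Basic plan 131/187 = 70.1% → the Basic plan
Organic: the team plan 95/262 = 36.3%, the Basic plan 343/701 = 48.9% → the Basic plan
Referral: the team plan 65/222 = 29.3%, the Basic plan 1526/3874 = 39.4% → the Basic plan
Overall: the team plan 2021/3488 = 57.9%, the Basic plan 2000/4762 = 42.0% → the team plan
The Basic plan wins each signup group but the team plan wins overall — the comparison reverses. The Basic plan's customers skew toward referral, which has a lower base rate.

No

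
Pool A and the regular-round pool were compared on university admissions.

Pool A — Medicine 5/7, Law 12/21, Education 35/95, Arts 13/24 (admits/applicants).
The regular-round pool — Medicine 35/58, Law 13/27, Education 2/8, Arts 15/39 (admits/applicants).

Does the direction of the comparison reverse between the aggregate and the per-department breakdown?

Yes

Medicine: Pool A 5/7 = 71.4%, the regular-round pool 35/58 = 60.3% → Pool A
Law: Pool A 12/21 = 57.1%, the regular-round pool 13/27 = 48.1% → Pool A
Education: Pool A 35/95 = 36.8%, the regular-round pool 2/8 = 25.0% → Pool A
Arts: Pool A 13/24 = 54.2%, the regular-round pool 15/39 = 38.5% → Pool A
Overall: Pool A 65/147 = 44.2%, the regular-round pool 65/132 = 49.2% → the regular-round pool
Pool A wins each department group but the regular-round pool wins overall — the comparison reverses. Pool A's applicants skew toward Education, which has a lower base rate.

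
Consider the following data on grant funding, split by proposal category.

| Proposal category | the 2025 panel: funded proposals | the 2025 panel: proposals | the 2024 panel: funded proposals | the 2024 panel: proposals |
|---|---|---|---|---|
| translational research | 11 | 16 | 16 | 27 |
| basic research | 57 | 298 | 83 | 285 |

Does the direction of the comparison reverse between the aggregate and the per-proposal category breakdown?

Translational research: the 2025 panel 11/16 = 68.8%, the 2024 panel 16/27 = 59.3% → the 2025 panel
Basic research: the 2025 panel 57/298 = 19.1%, the 2024 panel 83/285 = 29.1% → the 2024 panel
Overall: the 2025 panel 68/314 = 21.7%, the 2024 panel 99/312 = 31.7% → the 2024 panel
Neither sweeps: the 2025 panel wins 1 of 2 groups, the 2024 panel wins 1. The 2024 panel wins overall but not every group — no Simpson reversal.

No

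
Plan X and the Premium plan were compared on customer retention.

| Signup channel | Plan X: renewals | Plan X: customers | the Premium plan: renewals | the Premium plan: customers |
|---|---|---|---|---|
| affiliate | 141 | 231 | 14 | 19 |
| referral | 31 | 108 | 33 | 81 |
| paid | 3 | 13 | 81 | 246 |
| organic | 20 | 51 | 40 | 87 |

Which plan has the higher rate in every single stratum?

Affiliate: Plan X 141/231 = 61.0%, the Premium plan 14/19 = 73.7% → the Premium plan
Referral: Plan X 31/108 = 28.7%, the Premium plan 33/81 = 40.7% → the Premium plan
Paid: Plan X 3/13 = 23.1%, the Premium plan 81/246 = 32.9% → the Premium plan
Organic: Plan X 20/51 = 39.2%, the Premium plan 40/87 = 46.0% → the Premium plan
The Premium plan has the higher rate in all 4 groups.

the Premium plan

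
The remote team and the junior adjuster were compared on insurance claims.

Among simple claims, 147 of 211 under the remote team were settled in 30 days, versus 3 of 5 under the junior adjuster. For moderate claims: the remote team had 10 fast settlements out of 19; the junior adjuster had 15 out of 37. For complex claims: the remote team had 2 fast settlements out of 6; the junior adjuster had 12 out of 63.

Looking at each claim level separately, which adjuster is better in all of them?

Simple: the remote team 147/211 = 69.7%, the junior adjuster 3/5 = 60.0% → the remote team
Moderate: the remote team 10/19 = 52.6%, the junior adjuster 15/37 = 40.5% → the remote team
Complex: the remote team 2/6 = 33.3%, the junior adjuster 12/63 = 19.0% → the remote team
The remote team has the higher rate in all 3 groups.

the remote team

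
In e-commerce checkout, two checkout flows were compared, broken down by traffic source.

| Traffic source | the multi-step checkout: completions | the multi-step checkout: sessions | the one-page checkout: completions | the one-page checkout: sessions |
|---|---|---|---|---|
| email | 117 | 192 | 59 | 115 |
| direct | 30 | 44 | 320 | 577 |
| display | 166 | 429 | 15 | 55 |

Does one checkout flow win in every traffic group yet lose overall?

Yes

Email: the multi-step checkout 117/192 = 60.9%, the one-page checkout 59/115 = 51.3% → the multi-step checkout
Direct: the multi-step checkout 30/44 = 68.2%, the one-page checkout 320/577 = 55.5% → the multi-step checkout
Display: the multi-step checkout 166/429 = 38.7%, the one-page checkout 15/55 = 27.3% → the multi-step checkout
Overall: the multi-step checkout 313/665 = 47.1%, the one-page checkout 394/747 = 52.7% → the one-page checkout
The multi-step checkout wins each traffic group but the one-page checkout wins overall — the comparison reverses. The multi-step checkout's sessions skew toward display, which has a lower base rate.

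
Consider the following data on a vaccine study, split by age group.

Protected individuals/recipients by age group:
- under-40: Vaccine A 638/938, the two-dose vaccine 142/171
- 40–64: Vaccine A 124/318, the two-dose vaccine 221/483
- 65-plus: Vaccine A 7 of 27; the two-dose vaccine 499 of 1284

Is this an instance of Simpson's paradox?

Under-40: Vaccine A 638/938 = 68.0%, the two-dose vaccine 142/171 = 83.0% → the two-dose vaccine
40–64: Vaccine A 124/318 = 39.0%, the two-dose vaccine 221/483 = 45.8% → the two-dose vaccine
65-plus: Vaccine A 7/27 = 25.9%, the two-dose vaccine 499/1284 = 38.9% → the two-dose vaccine
Overall: Vaccine A 769/1283 = 59.9%, the two-dose vaccine 862/1938 = 44.5% → Vaccine A
The two-dose vaccine wins each age group but Vaccine A wins overall — the comparison reverses. The two-dose vaccine's recipients skew toward 65-plus, which has a lower base rate.

Yes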